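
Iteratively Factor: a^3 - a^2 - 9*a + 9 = (a + 3)*(a^2 - 4*a + 3) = (a - 3)*(a + 3)*(a - 1)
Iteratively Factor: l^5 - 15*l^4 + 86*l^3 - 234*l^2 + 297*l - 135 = (l - 3)*(l^4 - 12*l^3 + 50*l^2 - 84*l + 45) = (l - 5)*(l - 3)*(l^3 - 7*l^2 + 15*l - 9) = (l - 5)*(l - 3)^2*(l^2 - 4*l + 3) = (l - 5)*(l - 3)^2*(l - 1)*(l - 3)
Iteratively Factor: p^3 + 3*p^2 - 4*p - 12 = (p - 2)*(p^2 + 5*p + 6) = (p - 2)*(p + 3)*(p + 2)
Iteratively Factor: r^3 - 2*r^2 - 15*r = (r - 5)*(r^2 + 3*r) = r*(r - 5)*(r + 3)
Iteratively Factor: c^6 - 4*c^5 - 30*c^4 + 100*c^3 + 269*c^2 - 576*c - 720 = (c + 3)*(c^5 - 7*c^4 - 9*c^3 + 127*c^2 - 112*c - 240) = (c - 3)*(c + 3)*(c^4 - 4*c^3 - 21*c^2 + 64*c + 80) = (c - 3)*(c + 1)*(c + 3)*(c^3 - 5*c^2 - 16*c + 80) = (c - 5)*(c - 3)*(c + 1)*(c + 3)*(c^2 - 16) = (c - 5)*(c - 4)*(c - 3)*(c + 1)*(c + 3)*(c + 4)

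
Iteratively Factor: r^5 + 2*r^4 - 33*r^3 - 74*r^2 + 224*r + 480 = (r - 5)*(r^4 + 7*r^3 + 2*r^2 - 64*r - 96) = (r - 5)*(r + 2)*(r^3 + 5*r^2 - 8*r - 48) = (r - 5)*(r + 2)*(r + 4)*(r^2 + r - 12) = (r - 5)*(r - 3)*(r + 2)*(r + 4)*(r + 4)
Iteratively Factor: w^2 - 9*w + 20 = (w - 4)*(w - 5)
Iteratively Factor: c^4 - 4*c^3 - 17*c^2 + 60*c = (c - 5)*(c^3 + c^2 - 12*c) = c*(c - 5)*(c^2 + c - 12) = c*(c - 5)*(c + 4)*(c - 3)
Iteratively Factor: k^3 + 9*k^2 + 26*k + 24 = (k + 2)*(k^2 + 7*k + 12) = (k + 2)*(k + 3)*(k + 4)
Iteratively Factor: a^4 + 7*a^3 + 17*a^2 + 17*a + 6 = (a + 1)*(a^3 + 6*a^2 + 11*a + 6) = (a + 1)*(a + 3)*(a^2 + 3*a + 2) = (a + 1)*(a + 2)*(a + 3)*(a + 1)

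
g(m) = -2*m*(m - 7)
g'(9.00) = -22.00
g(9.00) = -36.00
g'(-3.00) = 26.00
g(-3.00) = -60.00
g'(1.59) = 7.64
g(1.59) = 17.20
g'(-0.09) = 14.36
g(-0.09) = -1.28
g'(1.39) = 8.44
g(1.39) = 15.60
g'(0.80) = 10.80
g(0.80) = 9.92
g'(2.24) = 5.04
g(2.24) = 21.32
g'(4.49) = -3.96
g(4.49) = 22.54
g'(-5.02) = 34.08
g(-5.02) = -120.68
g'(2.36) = 4.56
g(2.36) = 21.90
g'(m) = 14 - 4*m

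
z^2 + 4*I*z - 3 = (z + I)*(z + 3*I)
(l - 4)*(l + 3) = l^2 - l - 12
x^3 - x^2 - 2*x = x*(x - 2)*(x + 1)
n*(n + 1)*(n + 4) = n^3 + 5*n^2 + 4*n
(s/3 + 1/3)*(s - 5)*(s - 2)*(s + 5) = s^4/3 - s^3/3 - 9*s^2 + 25*s/3 + 50/3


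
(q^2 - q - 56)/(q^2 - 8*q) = (q + 7)/q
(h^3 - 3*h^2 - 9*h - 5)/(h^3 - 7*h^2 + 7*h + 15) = (h + 1)/(h - 3)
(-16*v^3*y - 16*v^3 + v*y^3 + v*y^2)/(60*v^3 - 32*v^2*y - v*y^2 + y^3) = v*(-16*v^2*y - 16*v^2 + y^3 + y^2)/(60*v^3 - 32*v^2*y - v*y^2 + y^3)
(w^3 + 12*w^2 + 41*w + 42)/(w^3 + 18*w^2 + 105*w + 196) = (w^2 + 5*w + 6)/(w^2 + 11*w + 28)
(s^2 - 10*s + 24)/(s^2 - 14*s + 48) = (s - 4)/(s - 8)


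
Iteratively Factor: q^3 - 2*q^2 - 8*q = (q)*(q^2 - 2*q - 8) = q*(q - 4)*(q + 2)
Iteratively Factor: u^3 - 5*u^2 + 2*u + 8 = (u + 1)*(u^2 - 6*u + 8) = (u - 4)*(u + 1)*(u - 2)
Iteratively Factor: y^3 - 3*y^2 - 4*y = (y + 1)*(y^2 - 4*y) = (y - 4)*(y + 1)*(y)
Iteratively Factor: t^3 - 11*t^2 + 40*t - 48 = (t - 3)*(t^2 - 8*t + 16) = (t - 4)*(t - 3)*(t - 4)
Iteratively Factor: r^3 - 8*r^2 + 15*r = (r)*(r^2 - 8*r + 15) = r*(r - 3)*(r - 5)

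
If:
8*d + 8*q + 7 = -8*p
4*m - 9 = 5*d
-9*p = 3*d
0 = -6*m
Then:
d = -9/5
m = 0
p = 3/5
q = 13/40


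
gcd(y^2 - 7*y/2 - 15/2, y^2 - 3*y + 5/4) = 1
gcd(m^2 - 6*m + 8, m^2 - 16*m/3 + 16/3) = m - 4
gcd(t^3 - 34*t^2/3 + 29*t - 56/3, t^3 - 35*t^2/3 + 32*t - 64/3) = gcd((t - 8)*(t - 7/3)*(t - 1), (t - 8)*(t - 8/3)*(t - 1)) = t^2 - 9*t + 8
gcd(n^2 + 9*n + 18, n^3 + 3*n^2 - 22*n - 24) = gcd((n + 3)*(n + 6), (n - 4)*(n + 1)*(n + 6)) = n + 6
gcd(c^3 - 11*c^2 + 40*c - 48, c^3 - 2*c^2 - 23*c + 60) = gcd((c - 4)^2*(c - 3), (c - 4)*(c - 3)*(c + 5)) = c^2 - 7*c + 12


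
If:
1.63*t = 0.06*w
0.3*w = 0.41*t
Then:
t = 0.00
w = 0.00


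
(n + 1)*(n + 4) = n^2 + 5*n + 4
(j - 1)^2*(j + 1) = j^3 - j^2 - j + 1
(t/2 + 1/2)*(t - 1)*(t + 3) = t^3/2 + 3*t^2/2 - t/2 - 3/2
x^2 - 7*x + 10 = (x - 5)*(x - 2)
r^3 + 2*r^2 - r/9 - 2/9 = (r - 1/3)*(r + 1/3)*(r + 2)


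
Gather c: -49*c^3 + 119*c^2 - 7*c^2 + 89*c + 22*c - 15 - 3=-49*c^3 + 112*c^2 + 111*c - 18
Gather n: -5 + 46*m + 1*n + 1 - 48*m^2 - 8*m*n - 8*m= -48*m^2 + 38*m + n*(1 - 8*m) - 4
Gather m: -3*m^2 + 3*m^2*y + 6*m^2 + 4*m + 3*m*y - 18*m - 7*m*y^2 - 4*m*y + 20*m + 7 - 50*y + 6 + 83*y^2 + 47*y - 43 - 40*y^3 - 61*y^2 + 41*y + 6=m^2*(3*y + 3) + m*(-7*y^2 - y + 6) - 40*y^3 + 22*y^2 + 38*y - 24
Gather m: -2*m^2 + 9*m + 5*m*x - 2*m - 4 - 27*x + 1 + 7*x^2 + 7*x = -2*m^2 + m*(5*x + 7) + 7*x^2 - 20*x - 3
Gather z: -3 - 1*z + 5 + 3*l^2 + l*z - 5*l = 3*l^2 - 5*l + z*(l - 1) + 2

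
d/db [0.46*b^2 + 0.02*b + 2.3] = 0.92*b + 0.02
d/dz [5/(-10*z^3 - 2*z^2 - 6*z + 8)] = 5*(15*z^2 + 2*z + 3)/(2*(5*z^3 + z^2 + 3*z - 4)^2)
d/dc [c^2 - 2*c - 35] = 2*c - 2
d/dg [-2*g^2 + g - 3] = 1 - 4*g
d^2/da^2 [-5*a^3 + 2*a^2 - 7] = 4 - 30*a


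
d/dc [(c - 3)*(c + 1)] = 2*c - 2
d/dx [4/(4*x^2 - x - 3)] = 4*(1 - 8*x)/(-4*x^2 + x + 3)^2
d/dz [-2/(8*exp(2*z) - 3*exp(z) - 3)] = (32*exp(z) - 6)*exp(z)/(-8*exp(2*z) + 3*exp(z) + 3)^2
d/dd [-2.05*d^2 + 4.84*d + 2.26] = 4.84 - 4.1*d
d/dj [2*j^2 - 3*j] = 4*j - 3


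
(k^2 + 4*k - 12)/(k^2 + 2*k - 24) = (k - 2)/(k - 4)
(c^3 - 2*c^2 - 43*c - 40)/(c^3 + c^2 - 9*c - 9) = (c^2 - 3*c - 40)/(c^2 - 9)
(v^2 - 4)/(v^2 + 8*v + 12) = (v - 2)/(v + 6)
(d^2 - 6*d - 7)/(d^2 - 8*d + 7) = (d + 1)/(d - 1)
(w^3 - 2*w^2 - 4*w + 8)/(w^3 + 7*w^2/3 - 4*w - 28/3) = 3*(w - 2)/(3*w + 7)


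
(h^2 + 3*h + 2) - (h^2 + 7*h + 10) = -4*h - 8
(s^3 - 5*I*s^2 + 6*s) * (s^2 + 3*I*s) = s^5 - 2*I*s^4 + 21*s^3 + 18*I*s^2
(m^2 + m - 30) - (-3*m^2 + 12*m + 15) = 4*m^2 - 11*m - 45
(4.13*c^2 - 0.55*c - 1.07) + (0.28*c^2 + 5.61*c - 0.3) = 4.41*c^2 + 5.06*c - 1.37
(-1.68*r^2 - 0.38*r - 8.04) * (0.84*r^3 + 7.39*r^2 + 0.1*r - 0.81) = -1.4112*r^5 - 12.7344*r^4 - 9.7298*r^3 - 58.0928*r^2 - 0.4962*r + 6.5124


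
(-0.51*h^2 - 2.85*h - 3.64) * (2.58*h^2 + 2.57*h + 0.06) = -1.3158*h^4 - 8.6637*h^3 - 16.7463*h^2 - 9.5258*h - 0.2184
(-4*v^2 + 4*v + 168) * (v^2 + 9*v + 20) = -4*v^4 - 32*v^3 + 124*v^2 + 1592*v + 3360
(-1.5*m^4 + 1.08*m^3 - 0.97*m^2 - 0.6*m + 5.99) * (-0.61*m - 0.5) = 0.915*m^5 + 0.0911999999999999*m^4 + 0.0517*m^3 + 0.851*m^2 - 3.3539*m - 2.995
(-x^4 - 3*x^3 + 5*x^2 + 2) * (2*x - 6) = -2*x^5 + 28*x^3 - 30*x^2 + 4*x - 12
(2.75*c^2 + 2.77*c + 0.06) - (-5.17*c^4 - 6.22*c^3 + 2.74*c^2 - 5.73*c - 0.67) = 5.17*c^4 + 6.22*c^3 + 0.00999999999999979*c^2 + 8.5*c + 0.73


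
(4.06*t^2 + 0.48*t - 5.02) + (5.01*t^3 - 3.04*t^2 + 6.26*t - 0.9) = 5.01*t^3 + 1.02*t^2 + 6.74*t - 5.92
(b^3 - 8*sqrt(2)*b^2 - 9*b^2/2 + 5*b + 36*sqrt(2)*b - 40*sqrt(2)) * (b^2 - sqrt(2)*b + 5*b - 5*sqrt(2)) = b^5 - 9*sqrt(2)*b^4 + b^4/2 - 9*sqrt(2)*b^3/2 - 3*b^3/2 + 33*b^2 + 315*sqrt(2)*b^2/2 - 225*sqrt(2)*b - 280*b + 400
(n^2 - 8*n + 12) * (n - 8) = n^3 - 16*n^2 + 76*n - 96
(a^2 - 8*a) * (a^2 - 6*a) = a^4 - 14*a^3 + 48*a^2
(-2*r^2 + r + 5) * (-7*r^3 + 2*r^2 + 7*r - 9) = 14*r^5 - 11*r^4 - 47*r^3 + 35*r^2 + 26*r - 45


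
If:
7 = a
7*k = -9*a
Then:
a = 7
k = -9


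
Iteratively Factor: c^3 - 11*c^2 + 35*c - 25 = (c - 5)*(c^2 - 6*c + 5) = (c - 5)*(c - 1)*(c - 5)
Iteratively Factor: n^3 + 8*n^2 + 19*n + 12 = (n + 1)*(n^2 + 7*n + 12) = (n + 1)*(n + 4)*(n + 3)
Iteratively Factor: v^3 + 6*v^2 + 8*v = (v + 4)*(v^2 + 2*v) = v*(v + 4)*(v + 2)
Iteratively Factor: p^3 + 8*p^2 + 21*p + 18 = (p + 3)*(p^2 + 5*p + 6) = (p + 3)^2*(p + 2)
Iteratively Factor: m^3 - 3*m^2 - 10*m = (m)*(m^2 - 3*m - 10) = m*(m + 2)*(m - 5)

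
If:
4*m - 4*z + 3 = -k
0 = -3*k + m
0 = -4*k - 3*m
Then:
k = 0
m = 0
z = 3/4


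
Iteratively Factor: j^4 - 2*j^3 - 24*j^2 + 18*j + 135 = (j + 3)*(j^3 - 5*j^2 - 9*j + 45) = (j - 5)*(j + 3)*(j^2 - 9) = (j - 5)*(j + 3)^2*(j - 3)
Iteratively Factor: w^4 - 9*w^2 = (w - 3)*(w^3 + 3*w^2) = w*(w - 3)*(w^2 + 3*w) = w*(w - 3)*(w + 3)*(w)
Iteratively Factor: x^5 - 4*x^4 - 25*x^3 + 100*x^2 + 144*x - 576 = (x + 3)*(x^4 - 7*x^3 - 4*x^2 + 112*x - 192) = (x - 3)*(x + 3)*(x^3 - 4*x^2 - 16*x + 64) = (x - 3)*(x + 3)*(x + 4)*(x^2 - 8*x + 16) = (x - 4)*(x - 3)*(x + 3)*(x + 4)*(x - 4)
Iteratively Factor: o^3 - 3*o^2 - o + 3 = (o - 3)*(o^2 - 1) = (o - 3)*(o + 1)*(o - 1)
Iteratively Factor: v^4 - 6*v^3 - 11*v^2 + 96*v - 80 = (v - 4)*(v^3 - 2*v^2 - 19*v + 20) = (v - 4)*(v + 4)*(v^2 - 6*v + 5) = (v - 4)*(v - 1)*(v + 4)*(v - 5)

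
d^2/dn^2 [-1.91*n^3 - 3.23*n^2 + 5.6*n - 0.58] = -11.46*n - 6.46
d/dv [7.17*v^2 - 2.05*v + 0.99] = 14.34*v - 2.05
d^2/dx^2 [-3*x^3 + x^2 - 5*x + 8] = 2 - 18*x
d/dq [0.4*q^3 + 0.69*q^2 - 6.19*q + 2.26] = 1.2*q^2 + 1.38*q - 6.19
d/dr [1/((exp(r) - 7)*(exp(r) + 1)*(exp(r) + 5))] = -((exp(r) - 7)*(exp(r) + 1) + (exp(r) - 7)*(exp(r) + 5) + (exp(r) + 1)*(exp(r) + 5))/(4*(exp(r) - 7)^2*(exp(r) + 5)^2*cosh(r/2)^2)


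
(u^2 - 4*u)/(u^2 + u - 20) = u/(u + 5)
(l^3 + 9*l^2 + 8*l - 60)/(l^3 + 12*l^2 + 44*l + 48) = (l^2 + 3*l - 10)/(l^2 + 6*l + 8)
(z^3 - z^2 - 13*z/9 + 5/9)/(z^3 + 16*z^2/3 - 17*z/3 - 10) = (z - 1/3)/(z + 6)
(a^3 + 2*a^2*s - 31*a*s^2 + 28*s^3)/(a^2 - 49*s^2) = (-a^2 + 5*a*s - 4*s^2)/(-a + 7*s)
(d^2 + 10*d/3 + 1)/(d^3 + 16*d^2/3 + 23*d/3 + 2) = 1/(d + 2)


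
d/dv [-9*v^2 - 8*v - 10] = -18*v - 8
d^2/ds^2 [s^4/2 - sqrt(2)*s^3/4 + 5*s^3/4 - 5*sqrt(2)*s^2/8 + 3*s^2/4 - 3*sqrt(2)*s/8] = 6*s^2 - 3*sqrt(2)*s/2 + 15*s/2 - 5*sqrt(2)/4 + 3/2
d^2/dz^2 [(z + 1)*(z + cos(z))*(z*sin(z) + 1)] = -z^3*sin(z) - z^2*sin(z) - 2*z^2*sin(2*z) + 6*z^2*cos(z) + 6*z*sin(z) - 2*z*sin(2*z) + 3*z*cos(z) + 4*z*cos(2*z) + sin(2*z) - cos(z) + 2*cos(2*z) + 2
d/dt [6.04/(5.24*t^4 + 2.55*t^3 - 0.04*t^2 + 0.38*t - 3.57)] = (-126.5984*t^3 - 46.206*t^2 + 0.4832*t - 2.2952)/(5.24*t^4 + 2.55*t^3 - 0.04*t^2 + 0.38*t - 3.57)^2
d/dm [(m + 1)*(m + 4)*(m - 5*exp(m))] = -5*m^2*exp(m) + 3*m^2 - 35*m*exp(m) + 10*m - 45*exp(m) + 4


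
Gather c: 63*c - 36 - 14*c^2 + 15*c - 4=-14*c^2 + 78*c - 40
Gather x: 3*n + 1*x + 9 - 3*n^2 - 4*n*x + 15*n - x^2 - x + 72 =-3*n^2 - 4*n*x + 18*n - x^2 + 81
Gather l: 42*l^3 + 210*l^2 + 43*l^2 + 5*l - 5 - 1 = 42*l^3 + 253*l^2 + 5*l - 6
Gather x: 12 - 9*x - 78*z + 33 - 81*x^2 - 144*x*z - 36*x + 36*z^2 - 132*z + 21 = -81*x^2 + x*(-144*z - 45) + 36*z^2 - 210*z + 66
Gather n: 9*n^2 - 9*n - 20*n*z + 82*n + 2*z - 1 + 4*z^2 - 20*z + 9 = 9*n^2 + n*(73 - 20*z) + 4*z^2 - 18*z + 8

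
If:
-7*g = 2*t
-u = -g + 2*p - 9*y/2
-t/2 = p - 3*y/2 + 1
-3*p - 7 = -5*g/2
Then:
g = -18*y/11 - 16/11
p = -15*y/11 - 39/11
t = 63*y/11 + 56/11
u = 123*y/22 + 62/11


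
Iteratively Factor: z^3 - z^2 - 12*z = (z - 4)*(z^2 + 3*z) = (z - 4)*(z + 3)*(z)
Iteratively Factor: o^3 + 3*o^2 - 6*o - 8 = (o + 4)*(o^2 - o - 2) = (o - 2)*(o + 4)*(o + 1)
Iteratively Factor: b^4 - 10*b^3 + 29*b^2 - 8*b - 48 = (b - 4)*(b^3 - 6*b^2 + 5*b + 12) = (b - 4)*(b - 3)*(b^2 - 3*b - 4) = (b - 4)^2*(b - 3)*(b + 1)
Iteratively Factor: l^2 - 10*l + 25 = (l - 5)*(l - 5)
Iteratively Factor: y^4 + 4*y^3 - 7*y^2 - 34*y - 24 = (y + 1)*(y^3 + 3*y^2 - 10*y - 24) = (y + 1)*(y + 2)*(y^2 + y - 12) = (y - 3)*(y + 1)*(y + 2)*(y + 4)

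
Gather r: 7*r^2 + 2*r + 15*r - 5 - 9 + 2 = 7*r^2 + 17*r - 12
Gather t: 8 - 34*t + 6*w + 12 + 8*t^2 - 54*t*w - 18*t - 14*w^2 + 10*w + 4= 8*t^2 + t*(-54*w - 52) - 14*w^2 + 16*w + 24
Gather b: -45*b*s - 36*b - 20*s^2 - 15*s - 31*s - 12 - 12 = b*(-45*s - 36) - 20*s^2 - 46*s - 24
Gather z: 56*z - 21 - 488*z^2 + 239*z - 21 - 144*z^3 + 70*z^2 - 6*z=-144*z^3 - 418*z^2 + 289*z - 42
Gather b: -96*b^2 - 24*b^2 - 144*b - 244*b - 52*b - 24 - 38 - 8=-120*b^2 - 440*b - 70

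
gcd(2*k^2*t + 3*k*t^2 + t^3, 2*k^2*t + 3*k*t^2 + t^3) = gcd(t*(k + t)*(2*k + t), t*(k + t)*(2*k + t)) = 2*k^2*t + 3*k*t^2 + t^3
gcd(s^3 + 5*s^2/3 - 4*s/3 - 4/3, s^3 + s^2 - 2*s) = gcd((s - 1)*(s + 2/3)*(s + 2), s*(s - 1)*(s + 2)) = s^2 + s - 2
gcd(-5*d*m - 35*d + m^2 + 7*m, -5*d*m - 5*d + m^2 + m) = 5*d - m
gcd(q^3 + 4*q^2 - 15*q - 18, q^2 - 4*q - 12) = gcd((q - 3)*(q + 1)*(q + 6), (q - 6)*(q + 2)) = 1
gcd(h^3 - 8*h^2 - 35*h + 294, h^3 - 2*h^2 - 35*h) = h - 7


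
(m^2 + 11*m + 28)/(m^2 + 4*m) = (m + 7)/m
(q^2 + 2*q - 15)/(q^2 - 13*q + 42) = (q^2 + 2*q - 15)/(q^2 - 13*q + 42)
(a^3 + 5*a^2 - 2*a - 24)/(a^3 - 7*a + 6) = (a + 4)/(a - 1)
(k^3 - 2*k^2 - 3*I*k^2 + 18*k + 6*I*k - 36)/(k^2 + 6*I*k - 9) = (k^2 + k*(-2 - 6*I) + 12*I)/(k + 3*I)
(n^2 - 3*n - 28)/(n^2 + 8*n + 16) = (n - 7)/(n + 4)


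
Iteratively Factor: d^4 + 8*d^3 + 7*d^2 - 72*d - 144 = (d - 3)*(d^3 + 11*d^2 + 40*d + 48) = (d - 3)*(d + 4)*(d^2 + 7*d + 12) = (d - 3)*(d + 4)^2*(d + 3)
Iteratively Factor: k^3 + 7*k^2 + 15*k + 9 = (k + 3)*(k^2 + 4*k + 3) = (k + 1)*(k + 3)*(k + 3)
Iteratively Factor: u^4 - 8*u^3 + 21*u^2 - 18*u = (u - 2)*(u^3 - 6*u^2 + 9*u) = u*(u - 2)*(u^2 - 6*u + 9) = u*(u - 3)*(u - 2)*(u - 3)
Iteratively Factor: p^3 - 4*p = (p - 2)*(p^2 + 2*p) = (p - 2)*(p + 2)*(p)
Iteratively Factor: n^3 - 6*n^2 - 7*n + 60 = (n - 4)*(n^2 - 2*n - 15) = (n - 5)*(n - 4)*(n + 3)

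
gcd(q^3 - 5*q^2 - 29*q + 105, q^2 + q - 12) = q - 3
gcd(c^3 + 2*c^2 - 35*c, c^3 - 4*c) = c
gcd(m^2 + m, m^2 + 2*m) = m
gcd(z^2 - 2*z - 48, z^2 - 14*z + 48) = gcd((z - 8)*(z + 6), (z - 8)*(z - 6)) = z - 8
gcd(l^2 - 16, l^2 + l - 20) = l - 4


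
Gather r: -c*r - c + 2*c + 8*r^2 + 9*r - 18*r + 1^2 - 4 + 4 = c + 8*r^2 + r*(-c - 9) + 1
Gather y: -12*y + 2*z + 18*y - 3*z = 6*y - z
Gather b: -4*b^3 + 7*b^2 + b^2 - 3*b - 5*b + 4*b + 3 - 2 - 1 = -4*b^3 + 8*b^2 - 4*b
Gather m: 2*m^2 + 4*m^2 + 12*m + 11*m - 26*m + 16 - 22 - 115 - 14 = 6*m^2 - 3*m - 135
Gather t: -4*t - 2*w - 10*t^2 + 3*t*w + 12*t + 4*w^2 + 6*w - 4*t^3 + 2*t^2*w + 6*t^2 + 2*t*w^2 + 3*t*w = -4*t^3 + t^2*(2*w - 4) + t*(2*w^2 + 6*w + 8) + 4*w^2 + 4*w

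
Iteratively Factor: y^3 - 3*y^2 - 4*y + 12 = (y - 2)*(y^2 - y - 6) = (y - 3)*(y - 2)*(y + 2)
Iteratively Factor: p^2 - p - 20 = (p + 4)*(p - 5)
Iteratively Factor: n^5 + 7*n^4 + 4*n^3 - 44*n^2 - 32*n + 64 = (n - 1)*(n^4 + 8*n^3 + 12*n^2 - 32*n - 64) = (n - 1)*(n + 2)*(n^3 + 6*n^2 - 32) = (n - 2)*(n - 1)*(n + 2)*(n^2 + 8*n + 16) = (n - 2)*(n - 1)*(n + 2)*(n + 4)*(n + 4)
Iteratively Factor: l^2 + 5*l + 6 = (l + 2)*(l + 3)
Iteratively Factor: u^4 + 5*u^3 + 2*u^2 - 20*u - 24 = (u - 2)*(u^3 + 7*u^2 + 16*u + 12) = (u - 2)*(u + 2)*(u^2 + 5*u + 6) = (u - 2)*(u + 2)*(u + 3)*(u + 2)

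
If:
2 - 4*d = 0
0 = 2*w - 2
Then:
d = 1/2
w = 1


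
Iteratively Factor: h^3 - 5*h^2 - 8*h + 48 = (h - 4)*(h^2 - h - 12) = (h - 4)^2*(h + 3)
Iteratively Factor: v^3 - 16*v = (v)*(v^2 - 16) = v*(v - 4)*(v + 4)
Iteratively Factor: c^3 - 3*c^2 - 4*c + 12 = (c + 2)*(c^2 - 5*c + 6) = (c - 3)*(c + 2)*(c - 2)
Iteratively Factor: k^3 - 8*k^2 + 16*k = (k)*(k^2 - 8*k + 16) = k*(k - 4)*(k - 4)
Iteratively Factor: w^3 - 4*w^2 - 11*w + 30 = (w - 2)*(w^2 - 2*w - 15) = (w - 2)*(w + 3)*(w - 5)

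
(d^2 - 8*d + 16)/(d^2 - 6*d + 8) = (d - 4)/(d - 2)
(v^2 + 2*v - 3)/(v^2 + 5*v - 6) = (v + 3)/(v + 6)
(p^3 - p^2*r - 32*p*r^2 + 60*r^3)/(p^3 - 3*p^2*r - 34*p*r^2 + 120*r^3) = (p - 2*r)/(p - 4*r)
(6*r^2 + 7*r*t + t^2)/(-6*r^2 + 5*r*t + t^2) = (-r - t)/(r - t)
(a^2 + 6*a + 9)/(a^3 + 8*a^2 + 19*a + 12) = (a + 3)/(a^2 + 5*a + 4)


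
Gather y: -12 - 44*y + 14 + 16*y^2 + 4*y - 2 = 16*y^2 - 40*y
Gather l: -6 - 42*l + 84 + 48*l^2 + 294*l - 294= 48*l^2 + 252*l - 216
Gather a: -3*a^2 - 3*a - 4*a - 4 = -3*a^2 - 7*a - 4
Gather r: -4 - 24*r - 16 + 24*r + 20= 0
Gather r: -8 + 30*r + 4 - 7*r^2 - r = -7*r^2 + 29*r - 4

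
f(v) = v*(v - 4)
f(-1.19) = 6.18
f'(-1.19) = -6.38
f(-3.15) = 22.52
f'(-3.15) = -10.30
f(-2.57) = 16.88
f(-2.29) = 14.40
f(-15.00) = 285.00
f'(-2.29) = -8.58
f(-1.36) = 7.29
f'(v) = 2*v - 4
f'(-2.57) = -9.14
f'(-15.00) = -34.00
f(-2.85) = 19.52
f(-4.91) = 43.75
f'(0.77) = -2.46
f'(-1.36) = -6.72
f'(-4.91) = -13.82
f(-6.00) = 60.00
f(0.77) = -2.49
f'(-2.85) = -9.70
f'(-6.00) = -16.00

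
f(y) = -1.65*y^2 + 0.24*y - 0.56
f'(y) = 0.24 - 3.3*y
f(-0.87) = -2.02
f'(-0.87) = 3.11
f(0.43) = -0.76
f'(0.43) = -1.18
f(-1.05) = -2.63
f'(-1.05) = 3.70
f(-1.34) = -3.84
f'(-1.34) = 4.66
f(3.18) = -16.48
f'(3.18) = -10.25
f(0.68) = -1.16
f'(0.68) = -2.00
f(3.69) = -22.14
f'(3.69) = -11.94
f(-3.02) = -16.33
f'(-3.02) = 10.21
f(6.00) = -58.52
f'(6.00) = -19.56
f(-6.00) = -61.40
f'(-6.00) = 20.04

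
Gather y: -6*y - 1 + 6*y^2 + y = 6*y^2 - 5*y - 1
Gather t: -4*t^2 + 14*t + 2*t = -4*t^2 + 16*t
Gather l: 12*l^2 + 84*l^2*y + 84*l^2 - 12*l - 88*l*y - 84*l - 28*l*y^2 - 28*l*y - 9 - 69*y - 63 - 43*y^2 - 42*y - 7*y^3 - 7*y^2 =l^2*(84*y + 96) + l*(-28*y^2 - 116*y - 96) - 7*y^3 - 50*y^2 - 111*y - 72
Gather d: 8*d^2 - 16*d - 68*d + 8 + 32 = 8*d^2 - 84*d + 40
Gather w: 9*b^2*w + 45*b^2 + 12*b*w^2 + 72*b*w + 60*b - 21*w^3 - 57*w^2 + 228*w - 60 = 45*b^2 + 60*b - 21*w^3 + w^2*(12*b - 57) + w*(9*b^2 + 72*b + 228) - 60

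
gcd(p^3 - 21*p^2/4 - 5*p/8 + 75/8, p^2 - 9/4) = p - 3/2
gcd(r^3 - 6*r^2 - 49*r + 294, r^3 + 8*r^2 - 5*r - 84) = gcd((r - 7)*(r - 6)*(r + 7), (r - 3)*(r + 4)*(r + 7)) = r + 7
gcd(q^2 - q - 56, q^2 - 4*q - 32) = q - 8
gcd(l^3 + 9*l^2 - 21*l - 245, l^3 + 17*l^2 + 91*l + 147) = l^2 + 14*l + 49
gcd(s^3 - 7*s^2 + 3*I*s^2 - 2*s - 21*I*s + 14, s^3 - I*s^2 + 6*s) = s + 2*I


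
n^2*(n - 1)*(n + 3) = n^4 + 2*n^3 - 3*n^2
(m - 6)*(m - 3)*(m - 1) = m^3 - 10*m^2 + 27*m - 18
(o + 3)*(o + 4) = o^2 + 7*o + 12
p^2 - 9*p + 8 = (p - 8)*(p - 1)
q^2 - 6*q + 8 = (q - 4)*(q - 2)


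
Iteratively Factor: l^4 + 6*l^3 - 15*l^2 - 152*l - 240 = (l + 3)*(l^3 + 3*l^2 - 24*l - 80) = (l + 3)*(l + 4)*(l^2 - l - 20) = (l - 5)*(l + 3)*(l + 4)*(l + 4)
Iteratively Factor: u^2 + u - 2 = (u + 2)*(u - 1)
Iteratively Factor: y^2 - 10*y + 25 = (y - 5)*(y - 5)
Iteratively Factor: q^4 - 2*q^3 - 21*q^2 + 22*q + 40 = (q - 5)*(q^3 + 3*q^2 - 6*q - 8) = (q - 5)*(q + 1)*(q^2 + 2*q - 8) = (q - 5)*(q - 2)*(q + 1)*(q + 4)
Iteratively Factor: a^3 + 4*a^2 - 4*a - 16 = (a + 2)*(a^2 + 2*a - 8) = (a + 2)*(a + 4)*(a - 2)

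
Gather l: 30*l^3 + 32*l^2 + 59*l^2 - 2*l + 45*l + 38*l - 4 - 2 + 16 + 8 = 30*l^3 + 91*l^2 + 81*l + 18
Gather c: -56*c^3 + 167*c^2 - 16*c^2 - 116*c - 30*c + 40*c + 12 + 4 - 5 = -56*c^3 + 151*c^2 - 106*c + 11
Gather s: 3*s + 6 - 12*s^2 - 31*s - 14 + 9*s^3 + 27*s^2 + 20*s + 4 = 9*s^3 + 15*s^2 - 8*s - 4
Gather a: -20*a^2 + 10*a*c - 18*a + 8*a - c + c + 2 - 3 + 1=-20*a^2 + a*(10*c - 10)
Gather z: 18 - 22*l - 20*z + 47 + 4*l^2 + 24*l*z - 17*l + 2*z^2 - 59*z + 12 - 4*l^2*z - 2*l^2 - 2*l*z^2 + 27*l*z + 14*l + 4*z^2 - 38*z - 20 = 2*l^2 - 25*l + z^2*(6 - 2*l) + z*(-4*l^2 + 51*l - 117) + 57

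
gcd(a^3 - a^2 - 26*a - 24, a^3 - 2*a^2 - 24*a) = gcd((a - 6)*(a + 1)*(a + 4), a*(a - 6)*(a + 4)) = a^2 - 2*a - 24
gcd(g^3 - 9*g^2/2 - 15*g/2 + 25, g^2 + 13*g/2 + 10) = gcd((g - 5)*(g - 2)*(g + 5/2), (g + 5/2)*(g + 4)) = g + 5/2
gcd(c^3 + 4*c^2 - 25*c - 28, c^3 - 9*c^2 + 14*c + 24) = c^2 - 3*c - 4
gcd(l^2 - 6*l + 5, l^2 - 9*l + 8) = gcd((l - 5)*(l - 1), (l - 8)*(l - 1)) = l - 1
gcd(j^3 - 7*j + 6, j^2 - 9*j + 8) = j - 1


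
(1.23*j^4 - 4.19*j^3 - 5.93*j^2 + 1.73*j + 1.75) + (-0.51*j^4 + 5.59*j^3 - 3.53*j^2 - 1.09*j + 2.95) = 0.72*j^4 + 1.4*j^3 - 9.46*j^2 + 0.64*j + 4.7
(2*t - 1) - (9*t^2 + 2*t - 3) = 2 - 9*t^2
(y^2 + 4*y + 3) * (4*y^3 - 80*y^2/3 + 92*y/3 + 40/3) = 4*y^5 - 32*y^4/3 - 64*y^3 + 56*y^2 + 436*y/3 + 40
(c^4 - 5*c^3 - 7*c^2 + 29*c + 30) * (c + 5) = c^5 - 32*c^3 - 6*c^2 + 175*c + 150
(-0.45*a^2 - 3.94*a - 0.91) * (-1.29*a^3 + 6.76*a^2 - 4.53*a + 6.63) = 0.5805*a^5 + 2.0406*a^4 - 23.422*a^3 + 8.7131*a^2 - 21.9999*a - 6.0333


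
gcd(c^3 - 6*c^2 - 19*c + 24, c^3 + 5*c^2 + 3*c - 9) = c^2 + 2*c - 3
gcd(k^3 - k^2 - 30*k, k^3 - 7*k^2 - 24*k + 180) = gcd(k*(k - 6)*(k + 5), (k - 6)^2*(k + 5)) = k^2 - k - 30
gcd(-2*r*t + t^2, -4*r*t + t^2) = t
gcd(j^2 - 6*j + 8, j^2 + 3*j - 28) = j - 4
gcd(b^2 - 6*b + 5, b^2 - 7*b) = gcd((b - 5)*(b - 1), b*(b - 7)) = 1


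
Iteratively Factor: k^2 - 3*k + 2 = (k - 1)*(k - 2)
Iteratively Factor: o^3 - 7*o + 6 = (o - 2)*(o^2 + 2*o - 3) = (o - 2)*(o - 1)*(o + 3)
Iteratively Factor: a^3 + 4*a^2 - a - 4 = (a + 4)*(a^2 - 1) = (a + 1)*(a + 4)*(a - 1)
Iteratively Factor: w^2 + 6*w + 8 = (w + 4)*(w + 2)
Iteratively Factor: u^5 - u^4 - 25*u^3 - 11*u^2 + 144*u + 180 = (u + 2)*(u^4 - 3*u^3 - 19*u^2 + 27*u + 90) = (u - 5)*(u + 2)*(u^3 + 2*u^2 - 9*u - 18) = (u - 5)*(u - 3)*(u + 2)*(u^2 + 5*u + 6) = (u - 5)*(u - 3)*(u + 2)^2*(u + 3)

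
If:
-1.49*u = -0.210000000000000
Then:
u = 0.14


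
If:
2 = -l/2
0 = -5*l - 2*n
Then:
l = -4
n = 10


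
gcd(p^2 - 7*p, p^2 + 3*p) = p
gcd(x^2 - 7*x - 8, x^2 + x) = x + 1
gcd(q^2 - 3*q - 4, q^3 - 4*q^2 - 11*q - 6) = q + 1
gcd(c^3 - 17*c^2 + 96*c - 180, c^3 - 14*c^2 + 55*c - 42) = c - 6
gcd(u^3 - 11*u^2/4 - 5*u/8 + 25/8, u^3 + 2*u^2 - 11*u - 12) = u + 1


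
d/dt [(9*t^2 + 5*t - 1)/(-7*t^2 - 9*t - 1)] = 2*(-23*t^2 - 16*t - 7)/(49*t^4 + 126*t^3 + 95*t^2 + 18*t + 1)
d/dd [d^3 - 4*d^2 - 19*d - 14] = 3*d^2 - 8*d - 19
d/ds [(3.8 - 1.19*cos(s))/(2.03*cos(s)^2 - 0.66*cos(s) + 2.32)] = (-2.4157*cos(s)^2 + 15.428*cos(s) + 0.2528)*sin(s)/(4.1209*cos(s)^4 - 2.6796*cos(s)^3 + 9.8548*cos(s)^2 - 3.0624*cos(s) + 5.3824)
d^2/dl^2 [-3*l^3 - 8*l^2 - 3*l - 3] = -18*l - 16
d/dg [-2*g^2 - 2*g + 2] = -4*g - 2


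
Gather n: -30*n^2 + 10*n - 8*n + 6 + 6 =-30*n^2 + 2*n + 12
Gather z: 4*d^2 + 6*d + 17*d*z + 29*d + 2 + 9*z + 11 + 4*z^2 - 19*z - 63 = 4*d^2 + 35*d + 4*z^2 + z*(17*d - 10) - 50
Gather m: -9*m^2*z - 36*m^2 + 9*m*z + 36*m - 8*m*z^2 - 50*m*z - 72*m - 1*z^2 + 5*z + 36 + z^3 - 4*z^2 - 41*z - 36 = m^2*(-9*z - 36) + m*(-8*z^2 - 41*z - 36) + z^3 - 5*z^2 - 36*z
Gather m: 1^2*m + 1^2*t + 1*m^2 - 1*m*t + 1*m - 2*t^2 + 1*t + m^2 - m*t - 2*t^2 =2*m^2 + m*(2 - 2*t) - 4*t^2 + 2*t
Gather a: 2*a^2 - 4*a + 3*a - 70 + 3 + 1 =2*a^2 - a - 66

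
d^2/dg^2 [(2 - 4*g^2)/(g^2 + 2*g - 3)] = 4*(4*g^3 - 15*g^2 + 6*g - 11)/(g^6 + 6*g^5 + 3*g^4 - 28*g^3 - 9*g^2 + 54*g - 27)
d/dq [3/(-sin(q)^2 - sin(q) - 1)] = 3*(2*sin(q) + 1)*cos(q)/(sin(q)^2 + sin(q) + 1)^2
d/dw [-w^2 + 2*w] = 2 - 2*w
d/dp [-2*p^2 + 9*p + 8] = 9 - 4*p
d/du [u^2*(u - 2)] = u*(3*u - 4)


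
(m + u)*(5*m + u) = 5*m^2 + 6*m*u + u^2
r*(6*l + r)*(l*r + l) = 6*l^2*r^2 + 6*l^2*r + l*r^3 + l*r^2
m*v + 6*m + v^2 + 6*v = (m + v)*(v + 6)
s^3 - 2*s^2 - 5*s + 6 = (s - 3)*(s - 1)*(s + 2)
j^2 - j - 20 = (j - 5)*(j + 4)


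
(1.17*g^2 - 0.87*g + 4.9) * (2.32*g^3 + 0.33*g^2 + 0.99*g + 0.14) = 2.7144*g^5 - 1.6323*g^4 + 12.2392*g^3 + 0.9195*g^2 + 4.7292*g + 0.686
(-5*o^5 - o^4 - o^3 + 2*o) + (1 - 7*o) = -5*o^5 - o^4 - o^3 - 5*o + 1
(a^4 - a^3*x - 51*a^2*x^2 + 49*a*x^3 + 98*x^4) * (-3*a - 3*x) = -3*a^5 + 156*a^3*x^2 + 6*a^2*x^3 - 441*a*x^4 - 294*x^5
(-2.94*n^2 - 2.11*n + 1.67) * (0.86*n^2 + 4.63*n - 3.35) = -2.5284*n^4 - 15.4268*n^3 + 1.5159*n^2 + 14.8006*n - 5.5945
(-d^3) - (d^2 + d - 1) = -d^3 - d^2 - d + 1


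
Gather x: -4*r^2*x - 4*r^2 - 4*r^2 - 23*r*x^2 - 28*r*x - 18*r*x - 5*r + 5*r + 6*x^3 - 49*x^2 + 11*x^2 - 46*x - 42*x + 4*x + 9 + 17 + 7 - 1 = -8*r^2 + 6*x^3 + x^2*(-23*r - 38) + x*(-4*r^2 - 46*r - 84) + 32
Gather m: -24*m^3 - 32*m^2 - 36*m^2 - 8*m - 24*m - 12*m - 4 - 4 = -24*m^3 - 68*m^2 - 44*m - 8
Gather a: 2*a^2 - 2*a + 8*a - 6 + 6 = 2*a^2 + 6*a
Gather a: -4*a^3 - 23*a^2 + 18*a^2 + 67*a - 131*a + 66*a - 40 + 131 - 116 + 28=-4*a^3 - 5*a^2 + 2*a + 3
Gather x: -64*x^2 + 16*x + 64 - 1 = -64*x^2 + 16*x + 63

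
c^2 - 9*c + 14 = (c - 7)*(c - 2)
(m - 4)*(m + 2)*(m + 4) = m^3 + 2*m^2 - 16*m - 32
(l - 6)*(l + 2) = l^2 - 4*l - 12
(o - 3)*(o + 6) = o^2 + 3*o - 18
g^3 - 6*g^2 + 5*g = g*(g - 5)*(g - 1)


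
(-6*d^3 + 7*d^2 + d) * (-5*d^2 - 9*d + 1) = 30*d^5 + 19*d^4 - 74*d^3 - 2*d^2 + d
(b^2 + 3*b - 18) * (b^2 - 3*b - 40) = b^4 - 67*b^2 - 66*b + 720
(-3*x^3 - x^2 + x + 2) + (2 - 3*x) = -3*x^3 - x^2 - 2*x + 4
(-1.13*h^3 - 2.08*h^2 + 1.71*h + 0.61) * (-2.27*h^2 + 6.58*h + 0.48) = 2.5651*h^5 - 2.7138*h^4 - 18.1105*h^3 + 8.8687*h^2 + 4.8346*h + 0.2928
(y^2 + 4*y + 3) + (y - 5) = y^2 + 5*y - 2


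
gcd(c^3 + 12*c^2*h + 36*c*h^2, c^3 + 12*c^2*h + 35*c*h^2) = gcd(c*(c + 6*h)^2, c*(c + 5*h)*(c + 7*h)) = c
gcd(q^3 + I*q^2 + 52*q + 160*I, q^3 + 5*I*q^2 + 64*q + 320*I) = q^2 - 3*I*q + 40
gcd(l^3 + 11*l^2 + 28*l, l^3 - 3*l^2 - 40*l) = l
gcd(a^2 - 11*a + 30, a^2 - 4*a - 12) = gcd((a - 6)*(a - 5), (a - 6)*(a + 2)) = a - 6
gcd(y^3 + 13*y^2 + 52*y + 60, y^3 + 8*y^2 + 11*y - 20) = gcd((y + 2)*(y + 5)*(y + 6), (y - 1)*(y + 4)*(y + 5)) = y + 5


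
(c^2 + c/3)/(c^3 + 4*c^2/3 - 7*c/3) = (3*c + 1)/(3*c^2 + 4*c - 7)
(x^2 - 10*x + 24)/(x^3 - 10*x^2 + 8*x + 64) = (x - 6)/(x^2 - 6*x - 16)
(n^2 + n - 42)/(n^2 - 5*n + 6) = (n^2 + n - 42)/(n^2 - 5*n + 6)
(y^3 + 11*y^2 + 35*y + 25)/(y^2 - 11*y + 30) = (y^3 + 11*y^2 + 35*y + 25)/(y^2 - 11*y + 30)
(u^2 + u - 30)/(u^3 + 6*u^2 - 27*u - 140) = (u + 6)/(u^2 + 11*u + 28)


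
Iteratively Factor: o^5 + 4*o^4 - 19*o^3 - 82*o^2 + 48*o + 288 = (o + 3)*(o^4 + o^3 - 22*o^2 - 16*o + 96) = (o - 4)*(o + 3)*(o^3 + 5*o^2 - 2*o - 24) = (o - 4)*(o - 2)*(o + 3)*(o^2 + 7*o + 12) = (o - 4)*(o - 2)*(o + 3)^2*(o + 4)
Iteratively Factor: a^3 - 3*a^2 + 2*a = (a)*(a^2 - 3*a + 2) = a*(a - 1)*(a - 2)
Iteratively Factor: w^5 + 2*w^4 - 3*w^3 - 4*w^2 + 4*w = (w + 2)*(w^4 - 3*w^2 + 2*w) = w*(w + 2)*(w^3 - 3*w + 2) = w*(w - 1)*(w + 2)*(w^2 + w - 2) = w*(w - 1)*(w + 2)^2*(w - 1)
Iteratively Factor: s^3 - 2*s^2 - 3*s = (s + 1)*(s^2 - 3*s) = s*(s + 1)*(s - 3)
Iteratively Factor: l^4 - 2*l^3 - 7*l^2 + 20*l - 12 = (l - 1)*(l^3 - l^2 - 8*l + 12) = (l - 1)*(l + 3)*(l^2 - 4*l + 4) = (l - 2)*(l - 1)*(l + 3)*(l - 2)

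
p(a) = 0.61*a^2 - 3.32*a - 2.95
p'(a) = 1.22*a - 3.32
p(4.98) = -4.36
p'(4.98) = 2.76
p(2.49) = -7.43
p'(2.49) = -0.28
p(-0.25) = -2.08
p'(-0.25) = -3.62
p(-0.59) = -0.78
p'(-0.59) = -4.04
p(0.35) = -4.04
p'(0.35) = -2.89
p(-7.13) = 51.73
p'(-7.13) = -12.02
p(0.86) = -5.35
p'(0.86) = -2.27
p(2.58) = -7.46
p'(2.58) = -0.17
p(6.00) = -0.91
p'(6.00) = 4.00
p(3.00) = -7.42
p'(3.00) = 0.34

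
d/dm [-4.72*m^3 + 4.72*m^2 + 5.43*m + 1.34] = -14.16*m^2 + 9.44*m + 5.43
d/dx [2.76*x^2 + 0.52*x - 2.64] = 5.52*x + 0.52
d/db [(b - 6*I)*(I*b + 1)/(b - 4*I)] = (I*b^2 + 8*b - 22*I)/(b^2 - 8*I*b - 16)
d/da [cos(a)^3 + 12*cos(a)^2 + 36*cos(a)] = 3*(sin(a)^2 - 8*cos(a) - 13)*sin(a)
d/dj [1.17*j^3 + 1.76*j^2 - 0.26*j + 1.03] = 3.51*j^2 + 3.52*j - 0.26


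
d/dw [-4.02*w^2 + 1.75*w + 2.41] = 1.75 - 8.04*w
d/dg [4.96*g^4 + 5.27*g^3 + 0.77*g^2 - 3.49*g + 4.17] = 19.84*g^3 + 15.81*g^2 + 1.54*g - 3.49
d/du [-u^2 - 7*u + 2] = -2*u - 7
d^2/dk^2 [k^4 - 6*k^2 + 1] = 12*k^2 - 12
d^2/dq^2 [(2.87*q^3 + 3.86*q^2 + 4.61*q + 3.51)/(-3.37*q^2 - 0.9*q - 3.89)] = (-5.6843418860808e-14*q^5 - 5.6843418860808e-14*q^4 - 10.6978759999998*q^3 + 4.14785400000011*q^2 + 38.153496*q + 1.800494)/(38.272753*q^6 + 30.66363*q^5 + 140.724123*q^4 + 71.51922*q^3 + 162.438231*q^2 + 40.85667*q + 58.863869)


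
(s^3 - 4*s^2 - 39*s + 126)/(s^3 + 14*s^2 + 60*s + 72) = (s^2 - 10*s + 21)/(s^2 + 8*s + 12)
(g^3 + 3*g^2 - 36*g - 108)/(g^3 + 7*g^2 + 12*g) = (g^2 - 36)/(g*(g + 4))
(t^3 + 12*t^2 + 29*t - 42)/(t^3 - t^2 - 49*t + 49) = (t + 6)/(t - 7)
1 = 1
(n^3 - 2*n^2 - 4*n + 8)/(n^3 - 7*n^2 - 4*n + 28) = (n - 2)/(n - 7)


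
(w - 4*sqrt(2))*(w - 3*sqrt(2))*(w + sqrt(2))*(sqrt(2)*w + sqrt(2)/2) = sqrt(2)*w^4 - 12*w^3 + sqrt(2)*w^3/2 - 6*w^2 + 10*sqrt(2)*w^2 + 5*sqrt(2)*w + 48*w + 24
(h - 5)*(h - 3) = h^2 - 8*h + 15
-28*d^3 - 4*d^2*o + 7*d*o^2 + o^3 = (-2*d + o)*(2*d + o)*(7*d + o)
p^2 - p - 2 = (p - 2)*(p + 1)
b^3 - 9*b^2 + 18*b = b*(b - 6)*(b - 3)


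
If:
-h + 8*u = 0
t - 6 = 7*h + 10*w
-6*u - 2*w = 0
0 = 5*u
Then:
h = 0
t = 6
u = 0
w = 0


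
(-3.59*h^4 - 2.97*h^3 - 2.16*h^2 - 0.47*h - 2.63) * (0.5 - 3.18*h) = 11.4162*h^5 + 7.6496*h^4 + 5.3838*h^3 + 0.4146*h^2 + 8.1284*h - 1.315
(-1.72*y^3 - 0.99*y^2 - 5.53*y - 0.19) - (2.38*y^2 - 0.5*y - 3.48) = -1.72*y^3 - 3.37*y^2 - 5.03*y + 3.29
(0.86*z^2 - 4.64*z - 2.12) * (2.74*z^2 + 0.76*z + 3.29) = 2.3564*z^4 - 12.06*z^3 - 6.5058*z^2 - 16.8768*z - 6.9748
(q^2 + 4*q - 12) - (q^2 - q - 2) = 5*q - 10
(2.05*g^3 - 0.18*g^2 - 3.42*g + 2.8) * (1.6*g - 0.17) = 3.28*g^4 - 0.6365*g^3 - 5.4414*g^2 + 5.0614*g - 0.476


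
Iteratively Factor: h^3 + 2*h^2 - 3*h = (h)*(h^2 + 2*h - 3) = h*(h + 3)*(h - 1)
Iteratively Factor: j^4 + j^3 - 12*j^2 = (j)*(j^3 + j^2 - 12*j) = j*(j + 4)*(j^2 - 3*j) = j*(j - 3)*(j + 4)*(j)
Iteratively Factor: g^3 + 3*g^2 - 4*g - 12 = (g - 2)*(g^2 + 5*g + 6) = (g - 2)*(g + 3)*(g + 2)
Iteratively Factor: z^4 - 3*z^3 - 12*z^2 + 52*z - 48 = (z - 2)*(z^3 - z^2 - 14*z + 24) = (z - 3)*(z - 2)*(z^2 + 2*z - 8) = (z - 3)*(z - 2)^2*(z + 4)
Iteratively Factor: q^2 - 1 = (q - 1)*(q + 1)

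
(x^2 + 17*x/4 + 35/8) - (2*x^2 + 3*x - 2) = -x^2 + 5*x/4 + 51/8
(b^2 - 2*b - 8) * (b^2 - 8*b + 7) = b^4 - 10*b^3 + 15*b^2 + 50*b - 56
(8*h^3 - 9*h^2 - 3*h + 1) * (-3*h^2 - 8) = -24*h^5 + 27*h^4 - 55*h^3 + 69*h^2 + 24*h - 8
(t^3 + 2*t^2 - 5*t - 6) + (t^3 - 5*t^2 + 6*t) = 2*t^3 - 3*t^2 + t - 6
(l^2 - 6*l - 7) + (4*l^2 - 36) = 5*l^2 - 6*l - 43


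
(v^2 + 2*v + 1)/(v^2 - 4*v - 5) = (v + 1)/(v - 5)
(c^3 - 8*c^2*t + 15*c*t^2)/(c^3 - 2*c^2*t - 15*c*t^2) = (c - 3*t)/(c + 3*t)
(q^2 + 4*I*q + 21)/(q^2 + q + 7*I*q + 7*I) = (q - 3*I)/(q + 1)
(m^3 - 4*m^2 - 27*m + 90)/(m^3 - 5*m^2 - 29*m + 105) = (m - 6)/(m - 7)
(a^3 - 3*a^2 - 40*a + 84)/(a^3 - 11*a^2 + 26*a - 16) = (a^2 - a - 42)/(a^2 - 9*a + 8)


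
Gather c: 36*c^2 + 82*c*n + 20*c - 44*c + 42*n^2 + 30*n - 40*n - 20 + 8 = 36*c^2 + c*(82*n - 24) + 42*n^2 - 10*n - 12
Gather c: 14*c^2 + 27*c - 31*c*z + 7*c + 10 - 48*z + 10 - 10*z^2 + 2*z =14*c^2 + c*(34 - 31*z) - 10*z^2 - 46*z + 20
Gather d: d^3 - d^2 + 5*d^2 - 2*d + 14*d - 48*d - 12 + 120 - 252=d^3 + 4*d^2 - 36*d - 144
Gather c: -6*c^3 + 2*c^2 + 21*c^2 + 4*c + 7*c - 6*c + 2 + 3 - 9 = -6*c^3 + 23*c^2 + 5*c - 4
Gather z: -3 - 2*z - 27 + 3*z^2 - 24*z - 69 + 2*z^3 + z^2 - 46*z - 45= 2*z^3 + 4*z^2 - 72*z - 144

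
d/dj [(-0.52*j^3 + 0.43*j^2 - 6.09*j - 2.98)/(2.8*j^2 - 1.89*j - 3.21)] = (-1.456*j^4 + 1.9656*j^3 + 21.2469*j^2 + 13.9274*j + 13.9167)/(7.84*j^4 - 10.584*j^3 - 14.4039*j^2 + 12.1338*j + 10.3041)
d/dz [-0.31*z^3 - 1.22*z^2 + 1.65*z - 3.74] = -0.93*z^2 - 2.44*z + 1.65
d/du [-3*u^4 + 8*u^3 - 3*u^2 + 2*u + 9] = -12*u^3 + 24*u^2 - 6*u + 2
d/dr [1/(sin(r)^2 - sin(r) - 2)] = (1 - 2*sin(r))*cos(r)/(sin(r) + cos(r)^2 + 1)^2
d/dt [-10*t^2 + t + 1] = 1 - 20*t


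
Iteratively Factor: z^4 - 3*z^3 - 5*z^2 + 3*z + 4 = (z - 1)*(z^3 - 2*z^2 - 7*z - 4) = (z - 1)*(z + 1)*(z^2 - 3*z - 4) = (z - 1)*(z + 1)^2*(z - 4)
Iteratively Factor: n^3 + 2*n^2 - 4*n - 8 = (n + 2)*(n^2 - 4) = (n + 2)^2*(n - 2)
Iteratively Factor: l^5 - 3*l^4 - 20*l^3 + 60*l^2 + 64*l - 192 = (l - 2)*(l^4 - l^3 - 22*l^2 + 16*l + 96) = (l - 3)*(l - 2)*(l^3 + 2*l^2 - 16*l - 32) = (l - 3)*(l - 2)*(l + 4)*(l^2 - 2*l - 8) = (l - 3)*(l - 2)*(l + 2)*(l + 4)*(l - 4)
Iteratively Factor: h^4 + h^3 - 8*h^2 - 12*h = (h - 3)*(h^3 + 4*h^2 + 4*h) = h*(h - 3)*(h^2 + 4*h + 4) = h*(h - 3)*(h + 2)*(h + 2)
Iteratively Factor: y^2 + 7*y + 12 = (y + 3)*(y + 4)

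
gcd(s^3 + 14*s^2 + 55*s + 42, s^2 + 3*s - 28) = s + 7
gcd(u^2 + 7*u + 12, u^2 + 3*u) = u + 3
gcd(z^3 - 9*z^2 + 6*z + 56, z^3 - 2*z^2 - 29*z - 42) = z^2 - 5*z - 14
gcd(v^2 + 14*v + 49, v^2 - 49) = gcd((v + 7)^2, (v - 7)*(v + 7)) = v + 7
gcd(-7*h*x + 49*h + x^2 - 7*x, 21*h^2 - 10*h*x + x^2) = -7*h + x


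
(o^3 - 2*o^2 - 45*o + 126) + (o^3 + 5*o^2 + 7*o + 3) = 2*o^3 + 3*o^2 - 38*o + 129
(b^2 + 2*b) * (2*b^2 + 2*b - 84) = 2*b^4 + 6*b^3 - 80*b^2 - 168*b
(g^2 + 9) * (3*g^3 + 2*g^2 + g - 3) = 3*g^5 + 2*g^4 + 28*g^3 + 15*g^2 + 9*g - 27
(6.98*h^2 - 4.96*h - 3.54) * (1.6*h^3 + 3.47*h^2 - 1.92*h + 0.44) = 11.168*h^5 + 16.2846*h^4 - 36.2768*h^3 + 0.310599999999997*h^2 + 4.6144*h - 1.5576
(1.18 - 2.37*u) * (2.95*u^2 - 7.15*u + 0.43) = -6.9915*u^3 + 20.4265*u^2 - 9.4561*u + 0.5074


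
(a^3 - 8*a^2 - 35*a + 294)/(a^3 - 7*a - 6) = (-a^3 + 8*a^2 + 35*a - 294)/(-a^3 + 7*a + 6)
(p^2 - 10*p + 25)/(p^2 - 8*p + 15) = (p - 5)/(p - 3)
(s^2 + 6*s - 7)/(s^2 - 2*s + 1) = (s + 7)/(s - 1)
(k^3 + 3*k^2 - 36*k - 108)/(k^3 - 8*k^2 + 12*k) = (k^2 + 9*k + 18)/(k*(k - 2))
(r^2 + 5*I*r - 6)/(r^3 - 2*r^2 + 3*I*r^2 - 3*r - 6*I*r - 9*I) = (r + 2*I)/(r^2 - 2*r - 3)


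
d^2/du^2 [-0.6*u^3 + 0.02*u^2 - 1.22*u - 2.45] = 0.04 - 3.6*u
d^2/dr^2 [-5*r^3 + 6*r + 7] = -30*r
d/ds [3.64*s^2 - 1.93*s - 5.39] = 7.28*s - 1.93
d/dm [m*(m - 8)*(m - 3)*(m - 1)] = 4*m^3 - 36*m^2 + 70*m - 24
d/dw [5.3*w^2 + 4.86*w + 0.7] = 10.6*w + 4.86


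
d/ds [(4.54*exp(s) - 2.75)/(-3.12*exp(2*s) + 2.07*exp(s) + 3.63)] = (14.1648*exp(2*s) - 17.16*exp(s) + 22.1727)*exp(s)/(9.7344*exp(4*s) - 12.9168*exp(3*s) - 18.3663*exp(2*s) + 15.0282*exp(s) + 13.1769)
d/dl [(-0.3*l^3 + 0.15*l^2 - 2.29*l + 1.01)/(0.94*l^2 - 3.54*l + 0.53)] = (-0.282*l^4 + 2.124*l^3 + 1.1446*l^2 - 1.7398*l + 2.3617)/(0.8836*l^4 - 6.6552*l^3 + 13.528*l^2 - 3.7524*l + 0.2809)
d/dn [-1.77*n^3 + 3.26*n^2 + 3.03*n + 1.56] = -5.31*n^2 + 6.52*n + 3.03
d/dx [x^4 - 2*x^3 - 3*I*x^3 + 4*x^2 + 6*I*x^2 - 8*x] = 4*x^3 + x^2*(-6 - 9*I) + x*(8 + 12*I) - 8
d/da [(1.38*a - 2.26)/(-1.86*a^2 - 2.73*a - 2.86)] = (2.5668*a^2 - 8.4072*a - 10.1166)/(3.4596*a^4 + 10.1556*a^3 + 18.0921*a^2 + 15.6156*a + 8.1796)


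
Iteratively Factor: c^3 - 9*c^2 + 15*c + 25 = (c - 5)*(c^2 - 4*c - 5) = (c - 5)*(c + 1)*(c - 5)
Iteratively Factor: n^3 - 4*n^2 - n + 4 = (n - 4)*(n^2 - 1) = (n - 4)*(n + 1)*(n - 1)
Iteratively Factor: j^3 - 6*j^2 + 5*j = (j - 1)*(j^2 - 5*j) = (j - 5)*(j - 1)*(j)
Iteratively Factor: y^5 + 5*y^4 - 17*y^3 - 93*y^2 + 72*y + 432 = (y - 3)*(y^4 + 8*y^3 + 7*y^2 - 72*y - 144) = (y - 3)*(y + 4)*(y^3 + 4*y^2 - 9*y - 36) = (y - 3)*(y + 4)^2*(y^2 - 9) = (y - 3)^2*(y + 4)^2*(y + 3)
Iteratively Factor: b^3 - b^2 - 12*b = (b - 4)*(b^2 + 3*b) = (b - 4)*(b + 3)*(b)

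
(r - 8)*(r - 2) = r^2 - 10*r + 16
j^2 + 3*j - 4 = (j - 1)*(j + 4)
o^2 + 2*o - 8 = (o - 2)*(o + 4)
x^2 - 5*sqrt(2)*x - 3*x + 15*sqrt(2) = (x - 3)*(x - 5*sqrt(2))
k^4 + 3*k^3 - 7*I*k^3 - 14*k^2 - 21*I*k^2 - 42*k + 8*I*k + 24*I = (k + 3)*(k - 4*I)*(k - 2*I)*(k - I)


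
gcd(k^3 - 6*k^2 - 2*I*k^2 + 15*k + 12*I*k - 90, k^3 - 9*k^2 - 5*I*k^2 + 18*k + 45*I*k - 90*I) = k^2 + k*(-6 - 5*I) + 30*I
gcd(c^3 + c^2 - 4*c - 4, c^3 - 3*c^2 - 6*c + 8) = c + 2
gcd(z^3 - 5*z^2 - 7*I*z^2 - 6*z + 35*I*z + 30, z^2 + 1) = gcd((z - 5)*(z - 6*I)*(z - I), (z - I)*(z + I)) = z - I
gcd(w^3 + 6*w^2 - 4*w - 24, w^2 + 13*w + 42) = w + 6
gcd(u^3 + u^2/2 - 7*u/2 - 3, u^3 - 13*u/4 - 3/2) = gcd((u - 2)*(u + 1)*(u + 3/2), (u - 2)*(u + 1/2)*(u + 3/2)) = u^2 - u/2 - 3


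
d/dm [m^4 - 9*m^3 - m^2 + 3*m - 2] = 4*m^3 - 27*m^2 - 2*m + 3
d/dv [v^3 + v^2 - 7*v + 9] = 3*v^2 + 2*v - 7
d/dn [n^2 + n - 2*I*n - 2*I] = 2*n + 1 - 2*I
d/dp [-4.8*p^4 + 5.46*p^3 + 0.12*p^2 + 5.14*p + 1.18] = -19.2*p^3 + 16.38*p^2 + 0.24*p + 5.14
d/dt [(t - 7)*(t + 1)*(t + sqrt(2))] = 3*t^2 - 12*t + 2*sqrt(2)*t - 6*sqrt(2) - 7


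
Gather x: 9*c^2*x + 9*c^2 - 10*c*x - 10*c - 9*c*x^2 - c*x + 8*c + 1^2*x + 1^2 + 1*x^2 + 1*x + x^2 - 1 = 9*c^2 - 2*c + x^2*(2 - 9*c) + x*(9*c^2 - 11*c + 2)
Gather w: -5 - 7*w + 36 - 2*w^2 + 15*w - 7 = -2*w^2 + 8*w + 24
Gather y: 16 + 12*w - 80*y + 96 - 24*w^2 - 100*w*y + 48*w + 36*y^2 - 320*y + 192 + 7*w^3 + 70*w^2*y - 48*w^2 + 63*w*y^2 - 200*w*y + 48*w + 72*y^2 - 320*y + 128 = 7*w^3 - 72*w^2 + 108*w + y^2*(63*w + 108) + y*(70*w^2 - 300*w - 720) + 432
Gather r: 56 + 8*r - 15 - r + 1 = 7*r + 42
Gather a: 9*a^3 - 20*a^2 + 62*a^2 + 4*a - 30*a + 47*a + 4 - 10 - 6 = 9*a^3 + 42*a^2 + 21*a - 12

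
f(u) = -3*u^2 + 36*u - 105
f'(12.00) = -36.00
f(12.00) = -105.00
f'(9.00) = -18.00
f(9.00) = -24.00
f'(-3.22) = 55.32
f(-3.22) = -252.03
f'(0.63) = 32.22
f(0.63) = -83.51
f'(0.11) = 35.34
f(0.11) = -101.08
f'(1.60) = 26.40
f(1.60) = -55.08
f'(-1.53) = 45.18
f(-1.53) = -167.10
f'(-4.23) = 61.38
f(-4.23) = -310.96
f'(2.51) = 20.94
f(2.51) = -33.54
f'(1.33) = 28.02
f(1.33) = -62.43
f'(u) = 36 - 6*u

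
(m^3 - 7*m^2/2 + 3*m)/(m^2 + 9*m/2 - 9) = m*(m - 2)/(m + 6)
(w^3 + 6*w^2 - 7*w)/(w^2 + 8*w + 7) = w*(w - 1)/(w + 1)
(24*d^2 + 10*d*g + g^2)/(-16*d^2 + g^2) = (-6*d - g)/(4*d - g)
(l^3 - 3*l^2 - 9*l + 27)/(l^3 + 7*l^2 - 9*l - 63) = (l - 3)/(l + 7)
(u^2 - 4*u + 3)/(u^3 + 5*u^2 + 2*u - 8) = (u - 3)/(u^2 + 6*u + 8)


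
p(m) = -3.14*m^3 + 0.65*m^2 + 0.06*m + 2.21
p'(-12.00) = -1372.02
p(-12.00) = 5521.01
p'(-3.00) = -88.62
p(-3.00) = 92.66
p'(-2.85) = -80.16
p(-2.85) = 80.01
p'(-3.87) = -146.05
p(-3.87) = 193.71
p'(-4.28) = -178.06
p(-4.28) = 260.04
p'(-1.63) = -27.09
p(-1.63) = 17.44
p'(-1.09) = -12.55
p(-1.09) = 6.98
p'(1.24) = -12.81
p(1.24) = -2.70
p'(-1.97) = -39.06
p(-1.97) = 28.62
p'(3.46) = -108.21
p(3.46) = -119.87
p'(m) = -9.42*m^2 + 1.3*m + 0.06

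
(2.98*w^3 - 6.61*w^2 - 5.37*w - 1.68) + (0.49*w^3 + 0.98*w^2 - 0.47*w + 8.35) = 3.47*w^3 - 5.63*w^2 - 5.84*w + 6.67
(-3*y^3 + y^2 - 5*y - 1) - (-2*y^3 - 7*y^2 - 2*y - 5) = -y^3 + 8*y^2 - 3*y + 4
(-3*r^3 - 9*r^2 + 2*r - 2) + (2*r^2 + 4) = -3*r^3 - 7*r^2 + 2*r + 2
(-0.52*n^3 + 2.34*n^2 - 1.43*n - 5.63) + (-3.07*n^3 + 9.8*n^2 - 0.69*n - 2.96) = -3.59*n^3 + 12.14*n^2 - 2.12*n - 8.59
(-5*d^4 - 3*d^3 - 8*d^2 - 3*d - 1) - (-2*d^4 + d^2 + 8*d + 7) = -3*d^4 - 3*d^3 - 9*d^2 - 11*d - 8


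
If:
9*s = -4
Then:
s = -4/9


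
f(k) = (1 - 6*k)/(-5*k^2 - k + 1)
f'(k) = (1 - 6*k)*(10*k + 1)/(-5*k^2 - k + 1)^2 - 6/(-5*k^2 - k + 1)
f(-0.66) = -9.58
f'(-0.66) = -91.93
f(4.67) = 0.24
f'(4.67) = -0.05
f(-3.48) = -0.39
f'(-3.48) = -0.13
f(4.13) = 0.27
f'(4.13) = -0.06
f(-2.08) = -0.73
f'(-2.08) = -0.45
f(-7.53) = -0.17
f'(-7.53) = -0.02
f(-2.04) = -0.75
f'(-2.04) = -0.48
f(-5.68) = -0.23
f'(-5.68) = -0.04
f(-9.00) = -0.14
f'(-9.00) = -0.02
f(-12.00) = -0.10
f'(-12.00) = -0.00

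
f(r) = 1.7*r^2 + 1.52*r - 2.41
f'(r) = 3.4*r + 1.52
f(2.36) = 10.65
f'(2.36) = 9.54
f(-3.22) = 10.32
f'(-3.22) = -9.43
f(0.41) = -1.50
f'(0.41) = 2.91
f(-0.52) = -2.74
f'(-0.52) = -0.25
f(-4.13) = 20.31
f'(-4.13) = -12.52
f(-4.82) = 29.76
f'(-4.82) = -14.87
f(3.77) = 27.48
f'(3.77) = 14.34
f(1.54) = 3.96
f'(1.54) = 6.76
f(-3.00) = 8.33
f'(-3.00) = -8.68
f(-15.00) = 357.29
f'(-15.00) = -49.48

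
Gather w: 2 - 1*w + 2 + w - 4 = 0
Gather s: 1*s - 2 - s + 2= 0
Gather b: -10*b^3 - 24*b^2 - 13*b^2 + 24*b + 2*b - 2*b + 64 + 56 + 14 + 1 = -10*b^3 - 37*b^2 + 24*b + 135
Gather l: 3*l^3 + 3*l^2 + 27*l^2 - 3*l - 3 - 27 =3*l^3 + 30*l^2 - 3*l - 30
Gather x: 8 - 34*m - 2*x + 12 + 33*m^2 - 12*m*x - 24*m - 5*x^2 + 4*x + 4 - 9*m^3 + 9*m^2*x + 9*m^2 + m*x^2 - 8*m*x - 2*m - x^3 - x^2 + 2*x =-9*m^3 + 42*m^2 - 60*m - x^3 + x^2*(m - 6) + x*(9*m^2 - 20*m + 4) + 24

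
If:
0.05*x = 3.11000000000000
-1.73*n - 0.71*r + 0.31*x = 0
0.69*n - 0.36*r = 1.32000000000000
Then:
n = 7.08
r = 9.90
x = 62.20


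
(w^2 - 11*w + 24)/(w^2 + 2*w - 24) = (w^2 - 11*w + 24)/(w^2 + 2*w - 24)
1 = 1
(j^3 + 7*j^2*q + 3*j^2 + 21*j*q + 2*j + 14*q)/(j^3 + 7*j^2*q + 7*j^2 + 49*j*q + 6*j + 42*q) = (j + 2)/(j + 6)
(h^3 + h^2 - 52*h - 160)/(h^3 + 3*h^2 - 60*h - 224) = (h + 5)/(h + 7)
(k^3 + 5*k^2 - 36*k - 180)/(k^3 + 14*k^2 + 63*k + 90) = (k - 6)/(k + 3)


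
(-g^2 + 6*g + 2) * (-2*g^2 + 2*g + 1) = 2*g^4 - 14*g^3 + 7*g^2 + 10*g + 2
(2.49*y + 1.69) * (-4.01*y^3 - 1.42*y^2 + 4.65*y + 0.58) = -9.9849*y^4 - 10.3127*y^3 + 9.1787*y^2 + 9.3027*y + 0.9802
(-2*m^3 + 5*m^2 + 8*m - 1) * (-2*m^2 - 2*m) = 4*m^5 - 6*m^4 - 26*m^3 - 14*m^2 + 2*m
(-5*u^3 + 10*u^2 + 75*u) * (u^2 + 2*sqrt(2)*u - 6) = -5*u^5 - 10*sqrt(2)*u^4 + 10*u^4 + 20*sqrt(2)*u^3 + 105*u^3 - 60*u^2 + 150*sqrt(2)*u^2 - 450*u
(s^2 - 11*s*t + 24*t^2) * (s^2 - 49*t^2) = s^4 - 11*s^3*t - 25*s^2*t^2 + 539*s*t^3 - 1176*t^4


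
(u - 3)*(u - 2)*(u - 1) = u^3 - 6*u^2 + 11*u - 6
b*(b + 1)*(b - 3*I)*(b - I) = b^4 + b^3 - 4*I*b^3 - 3*b^2 - 4*I*b^2 - 3*b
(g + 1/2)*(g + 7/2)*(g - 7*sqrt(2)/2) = g^3 - 7*sqrt(2)*g^2/2 + 4*g^2 - 14*sqrt(2)*g + 7*g/4 - 49*sqrt(2)/8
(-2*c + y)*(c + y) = -2*c^2 - c*y + y^2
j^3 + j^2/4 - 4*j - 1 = (j - 2)*(j + 1/4)*(j + 2)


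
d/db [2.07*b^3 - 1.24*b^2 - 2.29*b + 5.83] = 6.21*b^2 - 2.48*b - 2.29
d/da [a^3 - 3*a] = 3*a^2 - 3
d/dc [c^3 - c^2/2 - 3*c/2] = 3*c^2 - c - 3/2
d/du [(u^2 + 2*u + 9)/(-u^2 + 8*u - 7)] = 2*(5*u^2 + 2*u - 43)/(u^4 - 16*u^3 + 78*u^2 - 112*u + 49)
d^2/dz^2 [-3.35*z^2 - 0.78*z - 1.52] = -6.70000000000000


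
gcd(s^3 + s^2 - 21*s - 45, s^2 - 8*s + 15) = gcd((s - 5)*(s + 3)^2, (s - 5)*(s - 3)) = s - 5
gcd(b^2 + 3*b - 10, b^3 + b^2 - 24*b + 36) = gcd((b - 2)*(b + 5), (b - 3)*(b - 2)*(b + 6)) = b - 2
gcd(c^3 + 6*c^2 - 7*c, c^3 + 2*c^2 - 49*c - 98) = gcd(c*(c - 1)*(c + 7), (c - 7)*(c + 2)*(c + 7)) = c + 7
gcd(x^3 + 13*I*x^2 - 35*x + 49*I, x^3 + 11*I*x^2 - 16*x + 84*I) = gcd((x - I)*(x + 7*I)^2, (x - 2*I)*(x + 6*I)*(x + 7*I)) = x + 7*I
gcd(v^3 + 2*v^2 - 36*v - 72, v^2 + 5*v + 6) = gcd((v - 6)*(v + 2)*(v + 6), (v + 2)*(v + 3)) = v + 2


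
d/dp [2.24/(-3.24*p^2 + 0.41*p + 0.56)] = (14.5152*p - 0.9184)/(-3.24*p^2 + 0.41*p + 0.56)^2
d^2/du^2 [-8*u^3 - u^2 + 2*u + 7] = -48*u - 2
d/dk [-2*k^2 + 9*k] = 9 - 4*k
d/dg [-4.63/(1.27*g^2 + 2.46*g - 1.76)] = (11.7602*g + 11.3898)/(1.27*g^2 + 2.46*g - 1.76)^2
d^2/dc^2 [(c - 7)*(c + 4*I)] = 2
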